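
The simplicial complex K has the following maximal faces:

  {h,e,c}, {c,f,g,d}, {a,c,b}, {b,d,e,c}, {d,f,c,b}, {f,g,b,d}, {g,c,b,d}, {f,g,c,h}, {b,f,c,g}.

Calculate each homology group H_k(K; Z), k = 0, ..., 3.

H_0 ≅ Z,  H_1 = 0,  H_2 = 0,  H_3 ≅ Z.

Fix the vertex order a < b < c < d < e < f < g < h and write every simplex with vertices in increasing order. Then dim K = 3 and the simplices of K are:

  0-simplices (8): a, b, c, d, e, f, g, h
  1-simplices (19): ab, ac, bc, bd, be, bf, bg, cd, ce, cf, cg, ch, de, df, dg, eh, fg, fh, gh
  2-simplices (18): abc, bcd, bce, bcf, bcg, bde, bdf, bdg, bfg, cde, cdf, cdg, ceh, cfg, cfh, cgh, dfg, fgh
  3-simplices (7): bcde, bcdf, bcdg, bcfg, bdfg, cdfg, cfgh

giving chain groups C_0 ≅ Z^8, C_1 ≅ Z^19, C_2 ≅ Z^18, C_3 ≅ Z^7.

Boundary ∂_1: C_1 → C_0 maps an edge to its endpoints' difference, ∂[p,q] = q − p.
As a 8×19 matrix over Z this has rank 7, with invariant factors (1,1,1,1,1,1,1).

∂_2: C_2 → C_1 sends each 2-simplex [p,q,r] to [q,r] − [p,r] + [p,q]. For instance
  ∂cgh = gh − ch + cg,
  ∂bdf = df − bf + bd.
The 19×18 boundary matrix has rank 12 and Smith normal form diag(1,1,1,1,1,1,1,1,1,1,1,1).

Boundary ∂_3: C_3 → C_2 sends each 3-simplex σ to the alternating sum Σ_i (−1)^i (σ with its i-th vertex removed). For instance
  ∂bcdg = cdg − bdg + bcg − bcd,
  ∂bdfg = dfg − bfg + bdg − bdf.
This gives a 18×7 integer matrix of rank 6; reducing to Smith normal form yields diagonal entries (1,1,1,1,1,1).

Computing H_k = (kernel of ∂_k) / (image of ∂_{k+1}):

  H_0: rank C_0 − rank ∂_1 = 8 − 7 = 1, and the invariant factors of ∂_1 are all 1, so H_0 ≅ Z.
  H_1: rank ker ∂_1 − rank ∂_2 = (19 − 7) − 12 = 0, and the invariant factors of ∂_2 are all 1, so H_1 ≅ 0.
  H_2: rank ker ∂_2 − rank ∂_3 = (18 − 12) − 6 = 0, and the invariant factors of ∂_3 are all 1, so H_2 ≅ 0.
  H_3: rank ker ∂_3 − rank ∂_4 = (7 − 6) − 0 = 1, and there is no ∂_4, so H_3 ≅ Z.

As a check, the Euler characteristic is 8 − 19 + 18 − 7 = 0, which agrees with 1 − 0 + 0 − 1 = 0.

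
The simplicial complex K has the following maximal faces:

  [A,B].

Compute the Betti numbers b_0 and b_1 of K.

b_0 = 1, b_1 = 0.

Take the total order A < B on the vertex set. Then K (dimension 1) consists of the simplices:

  0-simplices (2): A, B
  1-simplices (1): AB

giving chain groups C_0 ≅ Z^2, C_1 ≅ Z^1.

The boundary map ∂_1: C_1 → C_0 maps an edge to its endpoints' difference, ∂[p,q] = q − p. For instance
  ∂AB = B − A.
As a 2×1 matrix over Z this has rank 1, with invariant factors (1).

From H_k ≅ ker(∂_k) / im(∂_{k+1}) we obtain:

  H_0: rank C_0 − rank ∂_1 = 2 − 1 = 1, and the invariant factors of ∂_1 are all 1, so H_0 = Z.
  H_1: rank ker ∂_1 − rank ∂_2 = (1 − 1) − 0 = 0, and there is no ∂_2, so H_1 = 0.

As a check, the Euler characteristic is 2 − 1 = 1, which agrees with 1 − 0 = 1.

Hence the Betti numbers are b_0 = 1, b_1 = 0.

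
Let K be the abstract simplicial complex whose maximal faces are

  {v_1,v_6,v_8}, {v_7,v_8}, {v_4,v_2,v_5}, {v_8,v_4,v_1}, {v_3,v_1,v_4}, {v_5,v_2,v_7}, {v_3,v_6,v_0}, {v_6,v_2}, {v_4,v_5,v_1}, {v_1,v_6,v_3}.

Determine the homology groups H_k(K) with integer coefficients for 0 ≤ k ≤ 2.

H_0 ≅ Z,  H_1 ≅ Z^2,  H_2 = 0.

Fix the vertex order v_0 < v_1 < v_2 < v_3 < v_4 < v_5 < v_6 < v_7 < v_8 and write every simplex with vertices in increasing order. Then dim K = 2 and the simplices of K are:

  0-simplices (9): [v_0], [v_1], [v_2], [v_3], [v_4], [v_5], [v_6], [v_7], [v_8]
  1-simplices (18): (18 of them)
  2-simplices (8): [v_0,v_3,v_6], [v_1,v_3,v_4], [v_1,v_3,v_6], [v_1,v_4,v_5], [v_1,v_4,v_8], [v_1,v_6,v_8], [v_2,v_4,v_5], [v_2,v_5,v_7]

so the chain groups are C_0 ≅ Z^9, C_1 ≅ Z^18, C_2 ≅ Z^8.

Boundary ∂_1: C_1 → C_0 is given by ∂[p,q] = [q] − [p]. For instance
  ∂[v_1,v_5] = [v_5] − [v_1].
As a 9×18 matrix over Z this has rank 8, with invariant factors (1,1,1,1,1,1,1,1).

Boundary ∂_2: C_2 → C_1 sends each 2-simplex [p,q,r] to [q,r] − [p,r] + [p,q]. For instance
  ∂[v_1,v_4,v_5] = [v_4,v_5] − [v_1,v_5] + [v_1,v_4],
  ∂[v_1,v_4,v_8] = [v_4,v_8] − [v_1,v_8] + [v_1,v_4].
This gives a 18×8 integer matrix of rank 8; reducing to Smith normal form yields diagonal entries (1,1,1,1,1,1,1,1).

Now H_k = ker ∂_k / im ∂_{k+1}, so:

  H_0: rank C_0 − rank ∂_1 = 9 − 8 = 1, and the invariant factors of ∂_1 are all 1, so H_0 = Z.
  H_1: rank ker ∂_1 − rank ∂_2 = (18 − 8) − 8 = 2, and the invariant factors of ∂_2 are all 1, so H_1 = Z^2.
  H_2: rank ker ∂_2 − rank ∂_3 = (8 − 8) − 0 = 0, and there is no ∂_3, so H_2 = 0.

As a check, the Euler characteristic is 9 − 18 + 8 = -1, which agrees with 1 − 2 + 0 = -1.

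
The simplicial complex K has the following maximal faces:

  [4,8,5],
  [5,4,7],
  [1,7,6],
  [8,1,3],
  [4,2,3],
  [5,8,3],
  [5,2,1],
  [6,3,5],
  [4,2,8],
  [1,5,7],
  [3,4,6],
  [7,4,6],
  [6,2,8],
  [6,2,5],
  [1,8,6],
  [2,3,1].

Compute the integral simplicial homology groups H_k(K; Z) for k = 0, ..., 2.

Take the total order 1 < 2 < 3 < 4 < 5 < 6 < 7 < 8 on the vertex set. Then K (dimension 2) consists of the simplices:

  0-simplices (8): [1], [2], [3], [4], [5], [6], [7], [8]
  1-simplices (24): (24 of them)
  2-simplices (16): [1,2,3], [1,2,5], [1,3,8], [1,5,7], [1,6,7], [1,6,8], [2,3,4], [2,4,8], [2,5,6], [2,6,8], [3,4,6], [3,5,6], [3,5,8], [4,5,7], [4,5,8], [4,6,7]

Hence C_0 ≅ Z^8, C_1 ≅ Z^24, C_2 ≅ Z^16.

Boundary ∂_1: C_1 → C_0 maps an edge to its endpoints' difference, ∂[p,q] = q − p. For instance
  ∂[3,4] = [4] − [3].
As a 8×24 matrix over Z this has rank 7, with invariant factors (1,1,1,1,1,1,1).

∂_2: C_2 → C_1 acts by ∂[p,q,r] = [q,r] − [p,r] + [p,q]. For instance
  ∂[1,5,7] = [5,7] − [1,7] + [1,5],
  ∂[1,2,5] = [2,5] − [1,5] + [1,2].
This gives a 24×16 integer matrix of rank 15; reducing to Smith normal form yields diagonal entries (1,1,1,1,1,1,1,1,1,1,1,1,1,1,1).

Reading off H_k = ker ∂_k / im ∂_{k+1}:

  H_0: rank C_0 − rank ∂_1 = 8 − 7 = 1, and the invariant factors of ∂_1 are all 1, so H_0 = Z.
  H_1: rank ker ∂_1 − rank ∂_2 = (24 − 7) − 15 = 2, and the invariant factors of ∂_2 are all 1, so H_1 = Z^2.
  H_2: rank ker ∂_2 − rank ∂_3 = (16 − 15) − 0 = 1, and there is no ∂_3, so H_2 = Z.

H_0 ≅ Z,  H_1 ≅ Z^2,  H_2 ≅ Z.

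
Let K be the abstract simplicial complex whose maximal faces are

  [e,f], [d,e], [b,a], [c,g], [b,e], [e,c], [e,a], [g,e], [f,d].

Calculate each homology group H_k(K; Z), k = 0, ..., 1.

Order the vertices as a < b < c < d < e < f < g. Listing each simplex with vertices in this order, K has dimension 1 with simplices:

  0-simplices (7): a, b, c, d, e, f, g
  1-simplices (9): ab, ae, be, ce, cg, de, df, ef, eg

giving chain groups C_0 ≅ Z^7, C_1 ≅ Z^9.

The boundary map ∂_1: C_1 → C_0 sends each edge [p,q] (with p < q) to q − p.
This gives a 7×9 integer matrix of rank 6; reducing to Smith normal form yields diagonal entries (1,1,1,1,1,1).

Now H_k = ker ∂_k / im ∂_{k+1}, so:

  H_0: rank C_0 − rank ∂_1 = 7 − 6 = 1, and the invariant factors of ∂_1 are all 1, so H_0 = Z.
  H_1: rank ker ∂_1 − rank ∂_2 = (9 − 6) − 0 = 3, and there is no ∂_2, so H_1 = Z^3.

H_0 ≅ Z,  H_1 ≅ Z^3.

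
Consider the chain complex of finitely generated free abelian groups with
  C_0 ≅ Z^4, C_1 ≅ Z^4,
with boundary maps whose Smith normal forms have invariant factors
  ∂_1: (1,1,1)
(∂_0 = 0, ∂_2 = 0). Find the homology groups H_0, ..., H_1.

H_0 = Z,  H_1 = Z.

H_0: b_0 = 4 − 0 − 3 = 1; torsion from ∂_1 factors > 1: none. So H_0 = Z.
H_1: b_1 = 4 − 3 − 0 = 1; torsion from ∂_2 factors > 1: none. So H_1 = Z.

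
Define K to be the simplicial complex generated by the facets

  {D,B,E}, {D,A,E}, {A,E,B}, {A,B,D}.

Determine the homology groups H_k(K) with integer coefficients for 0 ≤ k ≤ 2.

H_0 = Z,  H_1 = 0,  H_2 = Z.

Order the vertices as A < B < D < E. Listing each simplex with vertices in this order, K has dimension 2 with simplices:

  0-simplices (4): A, B, D, E
  1-simplices (6): AB, AD, AE, BD, BE, DE
  2-simplices (4): ABD, ABE, ADE, BDE

Hence C_0 ≅ Z^4, C_1 ≅ Z^6, C_2 ≅ Z^4.

The boundary map ∂_1: C_1 → C_0 is given by ∂[p,q] = [q] − [p].
The resulting 4×6 matrix has rank 3, and its Smith normal form has invariant factors (1,1,1).

Boundary ∂_2: C_2 → C_1 acts by ∂[p,q,r] = [q,r] − [p,r] + [p,q]. For instance
  ∂ADE = DE − AE + AD,
  ∂ABE = BE − AE + AB.
The resulting 6×4 matrix has rank 3, and its Smith normal form has invariant factors (1,1,1).

Reading off H_k = ker ∂_k / im ∂_{k+1}:

  H_0: rank C_0 − rank ∂_1 = 4 − 3 = 1, and the invariant factors of ∂_1 are all 1, so H_0 = Z.
  H_1: rank ker ∂_1 − rank ∂_2 = (6 − 3) − 3 = 0, and the invariant factors of ∂_2 are all 1, so H_1 = 0.
  H_2: rank ker ∂_2 − rank ∂_3 = (4 − 3) − 0 = 1, and there is no ∂_3, so H_2 = Z.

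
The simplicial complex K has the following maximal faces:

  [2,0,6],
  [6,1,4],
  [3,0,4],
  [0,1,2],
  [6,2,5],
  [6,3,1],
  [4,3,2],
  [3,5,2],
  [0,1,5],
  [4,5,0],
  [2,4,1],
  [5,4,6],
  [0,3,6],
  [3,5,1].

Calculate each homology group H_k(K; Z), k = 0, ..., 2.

Fix the vertex order 0 < 1 < 2 < 3 < 4 < 5 < 6 and write every simplex with vertices in increasing order. Then dim K = 2 and the simplices of K are:

  0-simplices (7): [0], [1], [2], [3], [4], [5], [6]
  1-simplices (21): [0,1], [0,2], [0,3], [0,4], [0,5], [0,6], [1,2], [1,3], [1,4], [1,5], [1,6], [2,3], [2,4], [2,5], [2,6], [3,4], [3,5], [3,6], [4,5], [4,6], [5,6]
  2-simplices (14): [0,1,2], [0,1,5], [0,2,6], [0,3,4], [0,3,6], [0,4,5], [1,2,4], [1,3,5], [1,3,6], [1,4,6], [2,3,4], [2,3,5], [2,5,6], [4,5,6]

Hence C_0 ≅ Z^7, C_1 ≅ Z^21, C_2 ≅ Z^14.

The boundary map ∂_1: C_1 → C_0 is given by ∂[p,q] = [q] − [p]. For instance
  ∂[2,5] = [5] − [2].
The resulting 7×21 matrix has rank 6, and its Smith normal form has invariant factors (1,1,1,1,1,1).

∂_2: C_2 → C_1 sends each 2-simplex [p,q,r] to [q,r] − [p,r] + [p,q]. For instance
  ∂[2,5,6] = [5,6] − [2,6] + [2,5],
  ∂[0,3,6] = [3,6] − [0,6] + [0,3].
The resulting 21×14 matrix has rank 13, and its Smith normal form has invariant factors (1,1,1,1,1,1,1,1,1,1,1,1,1).

Reading off H_k = ker ∂_k / im ∂_{k+1}:

  H_0: rank C_0 − rank ∂_1 = 7 − 6 = 1, and the invariant factors of ∂_1 are all 1, so H_0 = Z.
  H_1: rank ker ∂_1 − rank ∂_2 = (21 − 6) − 13 = 2, and the invariant factors of ∂_2 are all 1, so H_1 = Z^2.
  H_2: rank ker ∂_2 − rank ∂_3 = (14 − 13) − 0 = 1, and there is no ∂_3, so H_2 = Z.

As a check, the Euler characteristic is 7 − 21 + 14 = 0, which agrees with 1 − 2 + 1 = 0.

H_0 ≅ Z,  H_1 ≅ Z^2,  H_2 ≅ Z.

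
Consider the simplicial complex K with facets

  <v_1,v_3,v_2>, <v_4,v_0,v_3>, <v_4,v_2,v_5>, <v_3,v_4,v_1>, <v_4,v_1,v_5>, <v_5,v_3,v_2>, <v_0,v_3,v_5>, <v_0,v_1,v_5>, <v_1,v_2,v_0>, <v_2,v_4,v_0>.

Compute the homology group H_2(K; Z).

H_2 ≅ 0.

Take the total order v_0 < v_1 < v_2 < v_3 < v_4 < v_5 on the vertex set. Then K (dimension 2) consists of the simplices:

  0-simplices (6): [v_0], [v_1], [v_2], [v_3], [v_4], [v_5]
  1-simplices (15): (15 of them)
  2-simplices (10): [v_0,v_1,v_2], [v_0,v_1,v_5], [v_0,v_2,v_4], [v_0,v_3,v_4], [v_0,v_3,v_5], [v_1,v_2,v_3], [v_1,v_3,v_4], [v_1,v_4,v_5], [v_2,v_3,v_5], [v_2,v_4,v_5]

so the chain groups are C_0 ≅ Z^6, C_1 ≅ Z^15, C_2 ≅ Z^10.

∂_1: C_1 → C_0 sends each edge [p,q] (with p < q) to q − p. For instance
  ∂[v_4,v_5] = [v_5] − [v_4].
The resulting 6×15 matrix has rank 5, and its Smith normal form has invariant factors (1,1,1,1,1).

Boundary ∂_2: C_2 → C_1 sends each 2-simplex [p,q,r] to [q,r] − [p,r] + [p,q]. For instance
  ∂[v_1,v_3,v_4] = [v_3,v_4] − [v_1,v_4] + [v_1,v_3],
  ∂[v_2,v_4,v_5] = [v_4,v_5] − [v_2,v_5] + [v_2,v_4].
This gives a 15×10 integer matrix of rank 10; reducing to Smith normal form yields diagonal entries (1,1,1,1,1,1,1,1,1,2).

From H_k ≅ ker(∂_k) / im(∂_{k+1}) we obtain:

  H_2: rank ker ∂_2 − rank ∂_3 = (10 − 10) − 0 = 0, and there is no ∂_3, so H_2 = 0.

(K is a triangulation of the real projective plane RP^2.)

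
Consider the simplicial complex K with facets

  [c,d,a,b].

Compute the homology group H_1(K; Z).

H_1 = 0.

Fix the vertex order a < b < c < d and write every simplex with vertices in increasing order. Then dim K = 3 and the simplices of K are:

  0-simplices (4): a, b, c, d
  1-simplices (6): ab, ac, ad, bc, bd, cd
  2-simplices (4): abc, abd, acd, bcd
  3-simplices (1): abcd

so the chain groups are C_0 ≅ Z^4, C_1 ≅ Z^6, C_2 ≅ Z^4, C_3 ≅ Z^1.

The boundary map ∂_1: C_1 → C_0 maps an edge to its endpoints' difference, ∂[p,q] = q − p.
The 4×6 boundary matrix has rank 3 and Smith normal form diag(1,1,1).

∂_2: C_2 → C_1 maps a triangle to the signed sum of its edges. For instance
  ∂abc = bc − ac + ab,
  ∂bcd = cd − bd + bc.
The 6×4 boundary matrix has rank 3 and Smith normal form diag(1,1,1).

The boundary map ∂_3: C_3 → C_2 sends each 3-simplex σ to the alternating sum Σ_i (−1)^i (σ with its i-th vertex removed). For instance
  ∂abcd = bcd − acd + abd − abc.
As a 4×1 matrix over Z this has rank 1, with invariant factors (1).

Now H_k = ker ∂_k / im ∂_{k+1}, so:

  H_1: rank ker ∂_1 − rank ∂_2 = (6 − 3) − 3 = 0, and the invariant factors of ∂_2 are all 1, so H_1 = 0.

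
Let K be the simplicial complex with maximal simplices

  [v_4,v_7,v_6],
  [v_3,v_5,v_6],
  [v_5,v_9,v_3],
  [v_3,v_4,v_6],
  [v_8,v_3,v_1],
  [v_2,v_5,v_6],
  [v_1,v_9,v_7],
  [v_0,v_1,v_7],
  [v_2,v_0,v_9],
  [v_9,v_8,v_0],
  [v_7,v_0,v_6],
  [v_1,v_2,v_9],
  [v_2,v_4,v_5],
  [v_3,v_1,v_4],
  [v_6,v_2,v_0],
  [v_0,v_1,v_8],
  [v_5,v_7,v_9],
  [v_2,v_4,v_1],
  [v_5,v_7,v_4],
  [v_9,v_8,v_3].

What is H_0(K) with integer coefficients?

H_0 ≅ Z.

Fix the vertex order v_0 < v_1 < v_2 < v_3 < v_4 < v_5 < v_6 < v_7 < v_8 < v_9 and write every simplex with vertices in increasing order. Then dim K = 2 and the simplices of K are:

  0-simplices (10): [v_0], [v_1], [v_2], [v_3], [v_4], [v_5], [v_6], [v_7], [v_8], [v_9]
  1-simplices (30): (30 of them)
  2-simplices (20): (20 of them)

Hence C_0 ≅ Z^10, C_1 ≅ Z^30, C_2 ≅ Z^20.

∂_1: C_1 → C_0 sends each edge [p,q] (with p < q) to q − p.
The resulting 10×30 matrix has rank 9, and its Smith normal form has invariant factors (1,1,1,1,1,1,1,1,1).

The boundary map ∂_2: C_2 → C_1 acts by ∂[p,q,r] = [q,r] − [p,r] + [p,q]. For instance
  ∂[v_1,v_2,v_9] = [v_2,v_9] − [v_1,v_9] + [v_1,v_2],
  ∂[v_1,v_3,v_4] = [v_3,v_4] − [v_1,v_4] + [v_1,v_3].
The resulting 30×20 matrix has rank 20, and its Smith normal form has invariant factors (1,1,1,1,1,1,1,1,1,1,1,1,1,1,1,1,1,1,1,2).

Reading off H_k = ker ∂_k / im ∂_{k+1}:

  H_0: rank C_0 − rank ∂_1 = 10 − 9 = 1, and the invariant factors of ∂_1 are all 1, so H_0 ≅ Z.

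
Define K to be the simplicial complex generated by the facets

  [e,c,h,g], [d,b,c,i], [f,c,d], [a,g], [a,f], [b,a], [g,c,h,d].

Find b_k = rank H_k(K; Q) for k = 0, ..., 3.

K has 9 vertices, 19 edges, 12 triangles, 3 3-simplices.
rank ∂_0 = 0, rank ∂_1 = 8 ⇒ b_0 = 9 − 0 − 8 = 1; all invariant factors of ∂_1 are 1 so no torsion. So H_0 ≅ Z.
rank ∂_1 = 8, rank ∂_2 = 9 ⇒ b_1 = 19 − 8 − 9 = 2; all invariant factors of ∂_2 are 1 so no torsion. So H_1 ≅ Z^2.
rank ∂_2 = 9, rank ∂_3 = 3 ⇒ b_2 = 12 − 9 − 3 = 0; all invariant factors of ∂_3 are 1 so no torsion. So H_2 ≅ 0.
rank ∂_3 = 3, rank ∂_4 = 0 ⇒ b_3 = 3 − 3 − 0 = 0. So H_3 ≅ 0.

b_0 = 1, b_1 = 2, b_2 = 0, b_3 = 0.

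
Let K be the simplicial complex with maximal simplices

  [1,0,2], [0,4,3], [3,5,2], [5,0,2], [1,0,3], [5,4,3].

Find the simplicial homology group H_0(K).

H_0 = Z.

Take the total order 0 < 1 < 2 < 3 < 4 < 5 on the vertex set. Then K (dimension 2) consists of the simplices:

  0-simplices (6): [0], [1], [2], [3], [4], [5]
  1-simplices (12): [0,1], [0,2], [0,3], [0,4], [0,5], [1,2], [1,3], [2,3], [2,5], [3,4], [3,5], [4,5]
  2-simplices (6): [0,1,2], [0,1,3], [0,2,5], [0,3,4], [2,3,5], [3,4,5]

Hence C_0 ≅ Z^6, C_1 ≅ Z^12, C_2 ≅ Z^6.

Boundary ∂_1: C_1 → C_0 maps an edge to its endpoints' difference, ∂[p,q] = q − p.
The 6×12 boundary matrix has rank 5 and Smith normal form diag(1,1,1,1,1).

The boundary map ∂_2: C_2 → C_1 acts by ∂[p,q,r] = [q,r] − [p,r] + [p,q]. For instance
  ∂[0,3,4] = [3,4] − [0,4] + [0,3],
  ∂[2,3,5] = [3,5] − [2,5] + [2,3].
This gives a 12×6 integer matrix of rank 6; reducing to Smith normal form yields diagonal entries (1,1,1,1,1,1).

From H_k ≅ ker(∂_k) / im(∂_{k+1}) we obtain:

  H_0: rank C_0 − rank ∂_1 = 6 − 5 = 1, and the invariant factors of ∂_1 are all 1, so H_0 = Z.

(K is a triangulation of the cylinder S^1 x I.)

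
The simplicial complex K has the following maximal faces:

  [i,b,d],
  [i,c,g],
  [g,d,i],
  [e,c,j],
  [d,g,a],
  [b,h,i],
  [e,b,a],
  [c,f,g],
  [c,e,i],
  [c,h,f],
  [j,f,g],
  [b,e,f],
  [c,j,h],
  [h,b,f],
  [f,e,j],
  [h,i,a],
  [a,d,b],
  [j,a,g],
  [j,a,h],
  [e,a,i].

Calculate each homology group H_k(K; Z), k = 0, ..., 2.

H_0 = Z,  H_1 = Z ⊕ Z/2,  H_2 = 0.

We work with the vertex ordering a < b < c < d < e < f < g < h < i < j. The simplices of K, each written with vertices in increasing order, are:

  0-simplices (10): a, b, c, d, e, f, g, h, i, j
  1-simplices (30): ab, ad, ae, ag, ah, ai, aj, bd, be, bf, bh, bi, ce, cf, cg, ch, ci, cj, dg, di, ef, ei, ej, fg, fh, fj, gi, gj, hi, hj
  2-simplices (20): abd, abe, adg, aei, agj, ahi, ahj, bdi, bef, bfh, bhi, cei, cej, cfg, cfh, cgi, chj, dgi, efj, fgj

Hence C_0 ≅ Z^10, C_1 ≅ Z^30, C_2 ≅ Z^20.

Boundary ∂_1: C_1 → C_0 sends each edge [p,q] (with p < q) to q − p. For instance
  ∂aj = j − a.
This gives a 10×30 integer matrix of rank 9; reducing to Smith normal form yields diagonal entries (1,1,1,1,1,1,1,1,1).

The boundary map ∂_2: C_2 → C_1 sends each 2-simplex [p,q,r] to [q,r] − [p,r] + [p,q]. For instance
  ∂aei = ei − ai + ae,
  ∂bef = ef − bf + be.
This gives a 30×20 integer matrix of rank 20; reducing to Smith normal form yields diagonal entries (1,1,1,1,1,1,1,1,1,1,1,1,1,1,1,1,1,1,1,2).

Reading off H_k = ker ∂_k / im ∂_{k+1}:

  H_0: rank C_0 − rank ∂_1 = 10 − 9 = 1, and the invariant factors of ∂_1 are all 1, so H_0 = Z.
  H_1: rank ker ∂_1 − rank ∂_2 = (30 − 9) − 20 = 1, and ∂_2 has invariant factor 2 > 1, so H_1 = Z ⊕ Z/2.
  H_2: rank ker ∂_2 − rank ∂_3 = (20 − 20) − 0 = 0, and there is no ∂_3, so H_2 = 0.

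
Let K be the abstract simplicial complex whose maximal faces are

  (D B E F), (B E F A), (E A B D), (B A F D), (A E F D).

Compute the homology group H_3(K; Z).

H_3 = Z.

Fix the vertex order A < B < D < E < F and write every simplex with vertices in increasing order. Then dim K = 3 and the simplices of K are:

  0-simplices (5): A, B, D, E, F
  1-simplices (10): AB, AD, AE, AF, BD, BE, BF, DE, DF, EF
  2-simplices (10): ABD, ABE, ABF, ADE, ADF, AEF, BDE, BDF, BEF, DEF
  3-simplices (5): ABDE, ABDF, ABEF, ADEF, BDEF

Hence C_0 ≅ Z^5, C_1 ≅ Z^10, C_2 ≅ Z^10, C_3 ≅ Z^5.

The boundary map ∂_1: C_1 → C_0 maps an edge to its endpoints' difference, ∂[p,q] = q − p.
The resulting 5×10 matrix has rank 4, and its Smith normal form has invariant factors (1,1,1,1).

The boundary map ∂_2: C_2 → C_1 maps a triangle to the signed sum of its edges. For instance
  ∂BDF = DF − BF + BD,
  ∂DEF = EF − DF + DE.
The resulting 10×10 matrix has rank 6, and its Smith normal form has invariant factors (1,1,1,1,1,1).

Boundary ∂_3: C_3 → C_2 sends each 3-simplex σ to the alternating sum Σ_i (−1)^i (σ with its i-th vertex removed). For instance
  ∂ABDE = BDE − ADE + ABE − ABD,
  ∂ADEF = DEF − AEF + ADF − ADE.
This gives a 10×5 integer matrix of rank 4; reducing to Smith normal form yields diagonal entries (1,1,1,1).

Reading off H_k = ker ∂_k / im ∂_{k+1}:

  H_3: rank ker ∂_3 − rank ∂_4 = (5 − 4) − 0 = 1, and there is no ∂_4, so H_3 = Z.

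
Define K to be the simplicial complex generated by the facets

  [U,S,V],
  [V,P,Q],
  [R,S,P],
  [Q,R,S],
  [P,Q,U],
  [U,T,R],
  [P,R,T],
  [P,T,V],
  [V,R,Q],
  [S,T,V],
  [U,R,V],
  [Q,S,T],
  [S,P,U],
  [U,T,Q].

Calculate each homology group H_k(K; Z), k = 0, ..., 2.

H_0 = Z,  H_1 = Z^2,  H_2 = Z.

Fix the vertex order P < Q < R < S < T < U < V and write every simplex with vertices in increasing order. Then dim K = 2 and the simplices of K are:

  0-simplices (7): P, Q, R, S, T, U, V
  1-simplices (21): PQ, PR, PS, PT, PU, PV, QR, QS, QT, QU, QV, RS, RT, RU, RV, ST, SU, SV, TU, TV, UV
  2-simplices (14): PQU, PQV, PRS, PRT, PSU, PTV, QRS, QRV, QST, QTU, RTU, RUV, STV, SUV

giving chain groups C_0 ≅ Z^7, C_1 ≅ Z^21, C_2 ≅ Z^14.

∂_1: C_1 → C_0 maps an edge to its endpoints' difference, ∂[p,q] = q − p. For instance
  ∂QT = T − Q.
The 7×21 boundary matrix has rank 6 and Smith normal form diag(1,1,1,1,1,1).

The boundary map ∂_2: C_2 → C_1 sends each 2-simplex [p,q,r] to [q,r] − [p,r] + [p,q]. For instance
  ∂RTU = TU − RU + RT,
  ∂PQU = QU − PU + PQ.
This gives a 21×14 integer matrix of rank 13; reducing to Smith normal form yields diagonal entries (1,1,1,1,1,1,1,1,1,1,1,1,1).

From H_k ≅ ker(∂_k) / im(∂_{k+1}) we obtain:

  H_0: rank C_0 − rank ∂_1 = 7 − 6 = 1, and the invariant factors of ∂_1 are all 1, so H_0 ≅ Z.
  H_1: rank ker ∂_1 − rank ∂_2 = (21 − 6) − 13 = 2, and the invariant factors of ∂_2 are all 1, so H_1 ≅ Z^2.
  H_2: rank ker ∂_2 − rank ∂_3 = (14 − 13) − 0 = 1, and there is no ∂_3, so H_2 ≅ Z.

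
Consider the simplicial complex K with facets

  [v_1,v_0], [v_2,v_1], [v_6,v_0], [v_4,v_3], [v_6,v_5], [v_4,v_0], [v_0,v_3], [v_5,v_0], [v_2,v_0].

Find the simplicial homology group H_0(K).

H_0 = Z.

Fix the vertex order v_0 < v_1 < v_2 < v_3 < v_4 < v_5 < v_6 and write every simplex with vertices in increasing order. Then dim K = 1 and the simplices of K are:

  0-simplices (7): [v_0], [v_1], [v_2], [v_3], [v_4], [v_5], [v_6]
  1-simplices (9): [v_0,v_1], [v_0,v_2], [v_0,v_3], [v_0,v_4], [v_0,v_5], [v_0,v_6], [v_1,v_2], [v_3,v_4], [v_5,v_6]

giving chain groups C_0 ≅ Z^7, C_1 ≅ Z^9.

The boundary map ∂_1: C_1 → C_0 is given by ∂[p,q] = [q] − [p]. For instance
  ∂[v_0,v_4] = [v_4] − [v_0].
As a 7×9 matrix over Z this has rank 6, with invariant factors (1,1,1,1,1,1).

Reading off H_k = ker ∂_k / im ∂_{k+1}:

  H_0: rank C_0 − rank ∂_1 = 7 − 6 = 1, and the invariant factors of ∂_1 are all 1, so H_0 = Z.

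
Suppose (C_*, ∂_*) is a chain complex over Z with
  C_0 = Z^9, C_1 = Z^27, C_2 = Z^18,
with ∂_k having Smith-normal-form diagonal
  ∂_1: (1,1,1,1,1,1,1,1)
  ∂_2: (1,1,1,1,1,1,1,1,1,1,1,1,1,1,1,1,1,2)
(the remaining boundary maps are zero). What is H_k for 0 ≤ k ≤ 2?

H_0: b_0 = 9 − 0 − 8 = 1; torsion from ∂_1 factors > 1: none. So H_0 ≅ Z.
H_1: b_1 = 27 − 8 − 18 = 1; torsion from ∂_2 factors > 1: [2]. So H_1 ≅ Z ⊕ Z/2.
H_2: b_2 = 18 − 18 − 0 = 0; torsion from ∂_3 factors > 1: none. So H_2 ≅ 0.

H_0 ≅ Z,  H_1 ≅ Z ⊕ Z/2,  H_2 = 0.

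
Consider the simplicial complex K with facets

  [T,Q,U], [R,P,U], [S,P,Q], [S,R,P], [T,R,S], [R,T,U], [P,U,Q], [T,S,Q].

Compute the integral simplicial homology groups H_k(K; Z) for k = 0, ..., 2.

H_0 = Z,  H_1 = 0,  H_2 = Z.

We work with the vertex ordering P < Q < R < S < T < U. The simplices of K, each written with vertices in increasing order, are:

  0-simplices (6): P, Q, R, S, T, U
  1-simplices (12): PQ, PR, PS, PU, QS, QT, QU, RS, RT, RU, ST, TU
  2-simplices (8): PQS, PQU, PRS, PRU, QST, QTU, RST, RTU

giving chain groups C_0 ≅ Z^6, C_1 ≅ Z^12, C_2 ≅ Z^8.

The boundary map ∂_1: C_1 → C_0 is given by ∂[p,q] = [q] − [p]. For instance
  ∂PR = R − P.
As a 6×12 matrix over Z this has rank 5, with invariant factors (1,1,1,1,1).

The boundary map ∂_2: C_2 → C_1 maps a triangle to the signed sum of its edges. For instance
  ∂PRU = RU − PU + PR,
  ∂PQS = QS − PS + PQ.
The resulting 12×8 matrix has rank 7, and its Smith normal form has invariant factors (1,1,1,1,1,1,1).

Now H_k = ker ∂_k / im ∂_{k+1}, so:

  H_0: rank C_0 − rank ∂_1 = 6 − 5 = 1, and the invariant factors of ∂_1 are all 1, so H_0 ≅ Z.
  H_1: rank ker ∂_1 − rank ∂_2 = (12 − 5) − 7 = 0, and the invariant factors of ∂_2 are all 1, so H_1 ≅ 0.
  H_2: rank ker ∂_2 − rank ∂_3 = (8 − 7) − 0 = 1, and there is no ∂_3, so H_2 ≅ Z.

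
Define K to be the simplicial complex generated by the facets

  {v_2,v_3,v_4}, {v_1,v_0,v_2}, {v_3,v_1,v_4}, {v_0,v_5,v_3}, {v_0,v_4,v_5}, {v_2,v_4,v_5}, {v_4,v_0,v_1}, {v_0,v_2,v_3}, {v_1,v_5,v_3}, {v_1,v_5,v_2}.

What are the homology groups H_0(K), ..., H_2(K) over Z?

Fix the vertex order v_0 < v_1 < v_2 < v_3 < v_4 < v_5 and write every simplex with vertices in increasing order. Then dim K = 2 and the simplices of K are:

  0-simplices (6): [v_0], [v_1], [v_2], [v_3], [v_4], [v_5]
  1-simplices (15): (15 of them)
  2-simplices (10): [v_0,v_1,v_2], [v_0,v_1,v_4], [v_0,v_2,v_3], [v_0,v_3,v_5], [v_0,v_4,v_5], [v_1,v_2,v_5], [v_1,v_3,v_4], [v_1,v_3,v_5], [v_2,v_3,v_4], [v_2,v_4,v_5]

Hence C_0 ≅ Z^6, C_1 ≅ Z^15, C_2 ≅ Z^10.

The boundary map ∂_1: C_1 → C_0 sends each edge [p,q] (with p < q) to q − p. For instance
  ∂[v_1,v_3] = [v_3] − [v_1].
This gives a 6×15 integer matrix of rank 5; reducing to Smith normal form yields diagonal entries (1,1,1,1,1).

The boundary map ∂_2: C_2 → C_1 sends each 2-simplex [p,q,r] to [q,r] − [p,r] + [p,q]. For instance
  ∂[v_0,v_2,v_3] = [v_2,v_3] − [v_0,v_3] + [v_0,v_2],
  ∂[v_2,v_3,v_4] = [v_3,v_4] − [v_2,v_4] + [v_2,v_3].
The resulting 15×10 matrix has rank 10, and its Smith normal form has invariant factors (1,1,1,1,1,1,1,1,1,2).

Reading off H_k = ker ∂_k / im ∂_{k+1}:

  H_0: rank C_0 − rank ∂_1 = 6 − 5 = 1, and the invariant factors of ∂_1 are all 1, so H_0 = Z.
  H_1: rank ker ∂_1 − rank ∂_2 = (15 − 5) − 10 = 0, and ∂_2 has invariant factor 2 > 1, so H_1 = Z/2.
  H_2: rank ker ∂_2 − rank ∂_3 = (10 − 10) − 0 = 0, and there is no ∂_3, so H_2 = 0.

(K is a triangulation of the real projective plane RP^2.)

H_0 ≅ Z,  H_1 ≅ Z/2,  H_2 = 0.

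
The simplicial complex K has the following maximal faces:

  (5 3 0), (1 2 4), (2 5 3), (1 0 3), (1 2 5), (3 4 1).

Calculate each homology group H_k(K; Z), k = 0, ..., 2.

Fix the vertex order 0 < 1 < 2 < 3 < 4 < 5 and write every simplex with vertices in increasing order. Then dim K = 2 and the simplices of K are:

  0-simplices (6): [0], [1], [2], [3], [4], [5]
  1-simplices (12): [0,1], [0,3], [0,5], [1,2], [1,3], [1,4], [1,5], [2,3], [2,4], [2,5], [3,4], [3,5]
  2-simplices (6): [0,1,3], [0,3,5], [1,2,4], [1,2,5], [1,3,4], [2,3,5]

Hence C_0 ≅ Z^6, C_1 ≅ Z^12, C_2 ≅ Z^6.

The boundary map ∂_1: C_1 → C_0 sends each edge [p,q] (with p < q) to q − p. For instance
  ∂[0,3] = [3] − [0].
The 6×12 boundary matrix has rank 5 and Smith normal form diag(1,1,1,1,1).

∂_2: C_2 → C_1 acts by ∂[p,q,r] = [q,r] − [p,r] + [p,q]. For instance
  ∂[0,3,5] = [3,5] − [0,5] + [0,3],
  ∂[1,2,4] = [2,4] − [1,4] + [1,2].
The resulting 12×6 matrix has rank 6, and its Smith normal form has invariant factors (1,1,1,1,1,1).

Computing H_k = (kernel of ∂_k) / (image of ∂_{k+1}):

  H_0: rank C_0 − rank ∂_1 = 6 − 5 = 1, and the invariant factors of ∂_1 are all 1, so H_0 ≅ Z.
  H_1: rank ker ∂_1 − rank ∂_2 = (12 − 5) − 6 = 1, and the invariant factors of ∂_2 are all 1, so H_1 ≅ Z.
  H_2: rank ker ∂_2 − rank ∂_3 = (6 − 6) − 0 = 0, and there is no ∂_3, so H_2 ≅ 0.

As a check, the Euler characteristic is 6 − 12 + 6 = 0, which agrees with 1 − 1 + 0 = 0.

H_0 = Z,  H_1 = Z,  H_2 = 0.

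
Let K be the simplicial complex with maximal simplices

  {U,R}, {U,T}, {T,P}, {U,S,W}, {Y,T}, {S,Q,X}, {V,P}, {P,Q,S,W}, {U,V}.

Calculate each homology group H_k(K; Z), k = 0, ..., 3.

We work with the vertex ordering P < Q < R < S < T < U < V < W < X < Y. The simplices of K, each written with vertices in increasing order, are:

  0-simplices (10): P, Q, R, S, T, U, V, W, X, Y
  1-simplices (16): PQ, PS, PT, PV, PW, QS, QW, QX, RU, SU, SW, SX, TU, TY, UV, UW
  2-simplices (6): PQS, PQW, PSW, QSW, QSX, SUW
  3-simplices (1): PQSW

giving chain groups C_0 ≅ Z^10, C_1 ≅ Z^16, C_2 ≅ Z^6, C_3 ≅ Z^1.

∂_1: C_1 → C_0 maps an edge to its endpoints' difference, ∂[p,q] = q − p.
The 10×16 boundary matrix has rank 9 and Smith normal form diag(1,1,1,1,1,1,1,1,1).

∂_2: C_2 → C_1 acts by ∂[p,q,r] = [q,r] − [p,r] + [p,q]. For instance
  ∂PQS = QS − PS + PQ,
  ∂PQW = QW − PW + PQ.
As a 16×6 matrix over Z this has rank 5, with invariant factors (1,1,1,1,1).

The boundary map ∂_3: C_3 → C_2 sends each 3-simplex σ to the alternating sum Σ_i (−1)^i (σ with its i-th vertex removed). For instance
  ∂PQSW = QSW − PSW + PQW − PQS.
The resulting 6×1 matrix has rank 1, and its Smith normal form has invariant factors (1).

Computing H_k = (kernel of ∂_k) / (image of ∂_{k+1}):

  H_0: rank C_0 − rank ∂_1 = 10 − 9 = 1, and the invariant factors of ∂_1 are all 1, so H_0 ≅ Z.
  H_1: rank ker ∂_1 − rank ∂_2 = (16 − 9) − 5 = 2, and the invariant factors of ∂_2 are all 1, so H_1 ≅ Z^2.
  H_2: rank ker ∂_2 − rank ∂_3 = (6 − 5) − 1 = 0, and the invariant factors of ∂_3 are all 1, so H_2 ≅ 0.
  H_3: rank ker ∂_3 − rank ∂_4 = (1 − 1) − 0 = 0, and there is no ∂_4, so H_3 ≅ 0.

As a check, the Euler characteristic is 10 − 16 + 6 − 1 = -1, which agrees with 1 − 2 + 0 − 0 = -1.

H_0 = Z,  H_1 = Z^2,  H_2 = 0,  H_3 = 0.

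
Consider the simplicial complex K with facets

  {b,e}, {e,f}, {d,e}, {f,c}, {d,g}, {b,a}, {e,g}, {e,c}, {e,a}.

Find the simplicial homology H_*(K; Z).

Take the total order a < b < c < d < e < f < g on the vertex set. Then K (dimension 1) consists of the simplices:

  0-simplices (7): a, b, c, d, e, f, g
  1-simplices (9): ab, ae, be, ce, cf, de, dg, ef, eg

giving chain groups C_0 ≅ Z^7, C_1 ≅ Z^9.

Boundary ∂_1: C_1 → C_0 maps an edge to its endpoints' difference, ∂[p,q] = q − p. For instance
  ∂eg = g − e.
The 7×9 boundary matrix has rank 6 and Smith normal form diag(1,1,1,1,1,1).

From H_k ≅ ker(∂_k) / im(∂_{k+1}) we obtain:

  H_0: rank C_0 − rank ∂_1 = 7 − 6 = 1, and the invariant factors of ∂_1 are all 1, so H_0 = Z.
  H_1: rank ker ∂_1 − rank ∂_2 = (9 − 6) − 0 = 3, and there is no ∂_2, so H_1 = Z^3.

H_0 ≅ Z,  H_1 ≅ Z^3.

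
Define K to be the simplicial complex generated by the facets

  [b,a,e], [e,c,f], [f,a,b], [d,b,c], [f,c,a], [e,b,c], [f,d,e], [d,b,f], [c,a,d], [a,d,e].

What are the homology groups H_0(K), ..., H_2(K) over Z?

H_0 = Z,  H_1 = Z/2Z,  H_2 = 0.

K has 6 vertices, 15 edges, 10 triangles.
rank ∂_0 = 0, rank ∂_1 = 5 ⇒ b_0 = 6 − 0 − 5 = 1; all invariant factors of ∂_1 are 1 so no torsion. So H_0 ≅ Z.
rank ∂_1 = 5, rank ∂_2 = 10 ⇒ b_1 = 15 − 5 − 10 = 0; ∂_2 has invariant factor(s) [2] giving torsion. So H_1 ≅ Z/2Z.
rank ∂_2 = 10, rank ∂_3 = 0 ⇒ b_2 = 10 − 10 − 0 = 0. So H_2 ≅ 0.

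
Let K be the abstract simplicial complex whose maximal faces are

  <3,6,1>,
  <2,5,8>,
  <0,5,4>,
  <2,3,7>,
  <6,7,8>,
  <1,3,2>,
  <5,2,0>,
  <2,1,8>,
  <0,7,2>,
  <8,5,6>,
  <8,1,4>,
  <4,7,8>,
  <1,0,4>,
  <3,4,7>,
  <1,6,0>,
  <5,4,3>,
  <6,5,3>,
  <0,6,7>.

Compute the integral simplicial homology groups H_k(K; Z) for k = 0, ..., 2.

H_0 = Z,  H_1 = Z^2,  H_2 = Z.

K has 9 vertices, 27 edges, 18 triangles.
rank ∂_0 = 0, rank ∂_1 = 8 ⇒ b_0 = 9 − 0 − 8 = 1; all invariant factors of ∂_1 are 1 so no torsion. So H_0 = Z.
rank ∂_1 = 8, rank ∂_2 = 17 ⇒ b_1 = 27 − 8 − 17 = 2; all invariant factors of ∂_2 are 1 so no torsion. So H_1 = Z^2.
rank ∂_2 = 17, rank ∂_3 = 0 ⇒ b_2 = 18 − 17 − 0 = 1. So H_2 = Z.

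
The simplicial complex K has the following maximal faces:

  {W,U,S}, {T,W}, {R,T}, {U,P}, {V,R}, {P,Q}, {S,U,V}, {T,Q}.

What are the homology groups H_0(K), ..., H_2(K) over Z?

We work with the vertex ordering P < Q < R < S < T < U < V < W. The simplices of K, each written with vertices in increasing order, are:

  0-simplices (8): P, Q, R, S, T, U, V, W
  1-simplices (11): PQ, PU, QT, RT, RV, SU, SV, SW, TW, UV, UW
  2-simplices (2): SUV, SUW

giving chain groups C_0 ≅ Z^8, C_1 ≅ Z^11, C_2 ≅ Z^2.

The boundary map ∂_1: C_1 → C_0 is given by ∂[p,q] = [q] − [p].
The resulting 8×11 matrix has rank 7, and its Smith normal form has invariant factors (1,1,1,1,1,1,1).

∂_2: C_2 → C_1 sends each 2-simplex [p,q,r] to [q,r] − [p,r] + [p,q]. For instance
  ∂SUV = UV − SV + SU,
  ∂SUW = UW − SW + SU.
As a 11×2 matrix over Z this has rank 2, with invariant factors (1,1).

Now H_k = ker ∂_k / im ∂_{k+1}, so:

  H_0: rank C_0 − rank ∂_1 = 8 − 7 = 1, and the invariant factors of ∂_1 are all 1, so H_0 ≅ Z.
  H_1: rank ker ∂_1 − rank ∂_2 = (11 − 7) − 2 = 2, and the invariant factors of ∂_2 are all 1, so H_1 ≅ Z^2.
  H_2: rank ker ∂_2 − rank ∂_3 = (2 − 2) − 0 = 0, and there is no ∂_3, so H_2 ≅ 0.

H_0 = Z,  H_1 = Z^2,  H_2 = 0.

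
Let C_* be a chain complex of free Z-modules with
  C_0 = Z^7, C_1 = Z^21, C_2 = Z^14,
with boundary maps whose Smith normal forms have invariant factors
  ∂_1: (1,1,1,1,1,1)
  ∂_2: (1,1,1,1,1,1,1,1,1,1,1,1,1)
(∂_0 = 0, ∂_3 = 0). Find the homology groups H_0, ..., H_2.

H_0: b_0 = 7 − 0 − 6 = 1; torsion from ∂_1 factors > 1: none. So H_0 ≅ Z.
H_1: b_1 = 21 − 6 − 13 = 2; torsion from ∂_2 factors > 1: none. So H_1 ≅ Z^2.
H_2: b_2 = 14 − 13 − 0 = 1; torsion from ∂_3 factors > 1: none. So H_2 ≅ Z.

H_0 ≅ Z,  H_1 ≅ Z^2,  H_2 ≅ Z.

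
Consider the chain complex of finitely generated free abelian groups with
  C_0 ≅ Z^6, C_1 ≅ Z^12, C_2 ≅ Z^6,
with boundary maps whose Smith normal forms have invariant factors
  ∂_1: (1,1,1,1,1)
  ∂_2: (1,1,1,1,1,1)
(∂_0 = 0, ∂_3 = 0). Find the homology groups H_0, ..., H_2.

H_0: b_0 = 6 − 0 − 5 = 1; torsion from ∂_1 factors > 1: none. So H_0 = Z.
H_1: b_1 = 12 − 5 − 6 = 1; torsion from ∂_2 factors > 1: none. So H_1 = Z.
H_2: b_2 = 6 − 6 − 0 = 0; torsion from ∂_3 factors > 1: none. So H_2 = 0.

H_0 = Z,  H_1 = Z,  H_2 = 0.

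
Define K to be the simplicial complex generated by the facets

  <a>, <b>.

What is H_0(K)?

Take the total order a < b on the vertex set. Then K (dimension 0) consists of the simplices:

  0-simplices (2): a, b

Hence C_0 ≅ Z^2.

Reading off H_k = ker ∂_k / im ∂_{k+1}:

  H_0: rank C_0 − rank ∂_1 = 2 − 0 = 2, and there is no ∂_1, so H_0 ≅ Z^2.

H_0 = Z^2.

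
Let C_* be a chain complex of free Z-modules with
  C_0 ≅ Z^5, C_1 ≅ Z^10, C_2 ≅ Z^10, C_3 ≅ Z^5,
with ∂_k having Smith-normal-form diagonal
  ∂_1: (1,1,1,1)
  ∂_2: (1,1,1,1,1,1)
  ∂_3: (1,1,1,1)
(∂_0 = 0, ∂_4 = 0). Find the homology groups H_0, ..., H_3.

H_0 ≅ Z,  H_1 = 0,  H_2 = 0,  H_3 ≅ Z.

H_0: b_0 = 5 − 0 − 4 = 1; torsion from ∂_1 factors > 1: none. So H_0 ≅ Z.
H_1: b_1 = 10 − 4 − 6 = 0; torsion from ∂_2 factors > 1: none. So H_1 ≅ 0.
H_2: b_2 = 10 − 6 − 4 = 0; torsion from ∂_3 factors > 1: none. So H_2 ≅ 0.
H_3: b_3 = 5 − 4 − 0 = 1; torsion from ∂_4 factors > 1: none. So H_3 ≅ Z.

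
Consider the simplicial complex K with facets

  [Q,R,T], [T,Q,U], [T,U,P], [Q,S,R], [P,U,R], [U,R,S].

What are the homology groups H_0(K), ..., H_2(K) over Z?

K has 6 vertices, 12 edges, 6 triangles.
rank ∂_0 = 0, rank ∂_1 = 5 ⇒ b_0 = 6 − 0 − 5 = 1; all invariant factors of ∂_1 are 1 so no torsion. So H_0 = Z.
rank ∂_1 = 5, rank ∂_2 = 6 ⇒ b_1 = 12 − 5 − 6 = 1; all invariant factors of ∂_2 are 1 so no torsion. So H_1 = Z.
rank ∂_2 = 6, rank ∂_3 = 0 ⇒ b_2 = 6 − 6 − 0 = 0. So H_2 = 0.

H_0 = Z,  H_1 = Z,  H_2 = 0.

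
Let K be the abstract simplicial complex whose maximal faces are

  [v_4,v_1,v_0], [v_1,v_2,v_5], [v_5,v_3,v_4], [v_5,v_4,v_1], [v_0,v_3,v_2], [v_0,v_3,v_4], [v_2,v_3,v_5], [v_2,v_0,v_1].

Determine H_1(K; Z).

H_1 ≅ 0.

We work with the vertex ordering v_0 < v_1 < v_2 < v_3 < v_4 < v_5. The simplices of K, each written with vertices in increasing order, are:

  0-simplices (6): [v_0], [v_1], [v_2], [v_3], [v_4], [v_5]
  1-simplices (12): [v_0,v_1], [v_0,v_2], [v_0,v_3], [v_0,v_4], [v_1,v_2], [v_1,v_4], [v_1,v_5], [v_2,v_3], [v_2,v_5], [v_3,v_4], [v_3,v_5], [v_4,v_5]
  2-simplices (8): [v_0,v_1,v_2], [v_0,v_1,v_4], [v_0,v_2,v_3], [v_0,v_3,v_4], [v_1,v_2,v_5], [v_1,v_4,v_5], [v_2,v_3,v_5], [v_3,v_4,v_5]

so the chain groups are C_0 ≅ Z^6, C_1 ≅ Z^12, C_2 ≅ Z^8.

Boundary ∂_1: C_1 → C_0 sends each edge [p,q] (with p < q) to q − p. For instance
  ∂[v_3,v_5] = [v_5] − [v_3].
The 6×12 boundary matrix has rank 5 and Smith normal form diag(1,1,1,1,1).

The boundary map ∂_2: C_2 → C_1 acts by ∂[p,q,r] = [q,r] − [p,r] + [p,q]. For instance
  ∂[v_3,v_4,v_5] = [v_4,v_5] − [v_3,v_5] + [v_3,v_4],
  ∂[v_0,v_1,v_2] = [v_1,v_2] − [v_0,v_2] + [v_0,v_1].
As a 12×8 matrix over Z this has rank 7, with invariant factors (1,1,1,1,1,1,1).

Computing H_k = (kernel of ∂_k) / (image of ∂_{k+1}):

  H_1: rank ker ∂_1 − rank ∂_2 = (12 − 5) − 7 = 0, and the invariant factors of ∂_2 are all 1, so H_1 = 0.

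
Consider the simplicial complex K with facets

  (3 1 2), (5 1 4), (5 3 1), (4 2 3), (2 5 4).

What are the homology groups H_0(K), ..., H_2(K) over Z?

We work with the vertex ordering 1 < 2 < 3 < 4 < 5. The simplices of K, each written with vertices in increasing order, are:

  0-simplices (5): [1], [2], [3], [4], [5]
  1-simplices (10): [1,2], [1,3], [1,4], [1,5], [2,3], [2,4], [2,5], [3,4], [3,5], [4,5]
  2-simplices (5): [1,2,3], [1,3,5], [1,4,5], [2,3,4], [2,4,5]

giving chain groups C_0 ≅ Z^5, C_1 ≅ Z^10, C_2 ≅ Z^5.

Boundary ∂_1: C_1 → C_0 sends each edge [p,q] (with p < q) to q − p.
The 5×10 boundary matrix has rank 4 and Smith normal form diag(1,1,1,1).

∂_2: C_2 → C_1 maps a triangle to the signed sum of its edges. For instance
  ∂[1,3,5] = [3,5] − [1,5] + [1,3],
  ∂[1,2,3] = [2,3] − [1,3] + [1,2].
This gives a 10×5 integer matrix of rank 5; reducing to Smith normal form yields diagonal entries (1,1,1,1,1).

Reading off H_k = ker ∂_k / im ∂_{k+1}:

  H_0: rank C_0 − rank ∂_1 = 5 − 4 = 1, and the invariant factors of ∂_1 are all 1, so H_0 ≅ Z.
  H_1: rank ker ∂_1 − rank ∂_2 = (10 − 4) − 5 = 1, and the invariant factors of ∂_2 are all 1, so H_1 ≅ Z.
  H_2: rank ker ∂_2 − rank ∂_3 = (5 − 5) − 0 = 0, and there is no ∂_3, so H_2 ≅ 0.

As a check, the Euler characteristic is 5 − 10 + 5 = 0, which agrees with 1 − 1 + 0 = 0.

H_0 ≅ Z,  H_1 ≅ Z,  H_2 = 0.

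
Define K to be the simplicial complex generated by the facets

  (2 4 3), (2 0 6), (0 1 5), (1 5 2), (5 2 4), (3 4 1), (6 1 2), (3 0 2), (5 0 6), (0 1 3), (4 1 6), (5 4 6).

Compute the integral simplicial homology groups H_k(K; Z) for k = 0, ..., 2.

Take the total order 0 < 1 < 2 < 3 < 4 < 5 < 6 on the vertex set. Then K (dimension 2) consists of the simplices:

  0-simplices (7): [0], [1], [2], [3], [4], [5], [6]
  1-simplices (18): [0,1], [0,2], [0,3], [0,5], [0,6], [1,2], [1,3], [1,4], [1,5], [1,6], [2,3], [2,4], [2,5], [2,6], [3,4], [4,5], [4,6], [5,6]
  2-simplices (12): [0,1,3], [0,1,5], [0,2,3], [0,2,6], [0,5,6], [1,2,5], [1,2,6], [1,3,4], [1,4,6], [2,3,4], [2,4,5], [4,5,6]

giving chain groups C_0 ≅ Z^7, C_1 ≅ Z^18, C_2 ≅ Z^12.

The boundary map ∂_1: C_1 → C_0 sends each edge [p,q] (with p < q) to q − p. For instance
  ∂[1,5] = [5] − [1].
As a 7×18 matrix over Z this has rank 6, with invariant factors (1,1,1,1,1,1).

The boundary map ∂_2: C_2 → C_1 sends each 2-simplex [p,q,r] to [q,r] − [p,r] + [p,q]. For instance
  ∂[0,1,5] = [1,5] − [0,5] + [0,1],
  ∂[0,2,6] = [2,6] − [0,6] + [0,2].
The 18×12 boundary matrix has rank 12 and Smith normal form diag(1,1,1,1,1,1,1,1,1,1,1,2).

Computing H_k = (kernel of ∂_k) / (image of ∂_{k+1}):

  H_0: rank C_0 − rank ∂_1 = 7 − 6 = 1, and the invariant factors of ∂_1 are all 1, so H_0 = Z.
  H_1: rank ker ∂_1 − rank ∂_2 = (18 − 6) − 12 = 0, and ∂_2 has invariant factor 2 > 1, so H_1 = Z_2.
  H_2: rank ker ∂_2 − rank ∂_3 = (12 − 12) − 0 = 0, and there is no ∂_3, so H_2 = 0.

(K is a triangulation of the real projective plane RP^2.)

H_0 ≅ Z,  H_1 ≅ Z_2,  H_2 = 0.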